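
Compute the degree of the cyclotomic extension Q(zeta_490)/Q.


The degree equals Euler's totient phi(490).
490 = 2 * 5 * 7^2
phi(490) = 168

168


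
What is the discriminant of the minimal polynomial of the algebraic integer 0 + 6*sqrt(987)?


The element 0 + 6*sqrt(987) has minimal polynomial:
x^2 + 0*x - 35532
Discriminant = (0)^2 - 4*(-35532)
= 0 + 142128
= 142128

142128


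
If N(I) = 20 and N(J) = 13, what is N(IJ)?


N(IJ) = N(I) * N(J)
= 20 * 13
= 260

260


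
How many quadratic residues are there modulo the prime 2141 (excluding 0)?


For prime p, the number of non-zero quadratic residues is (p-1)/2.
= (2141-1)/2
= 1070

1070


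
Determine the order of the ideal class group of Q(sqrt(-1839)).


K = Q(sqrt(-1839)). d mod 4 = 1, so D = disc(K) = d = -1839
h(K) equals the number of primitive reduced positive-definite forms (a, b, c) = a*x^2 + b*x*y + c*y^2 with b^2 - 4ac = D,
where reduced means |b| <= a <= c, with b >= 0 whenever |b| = a or a = c, and primitive means gcd(a, b, c) = 1.
Reduced forces 3a^2 <= |D| = 1839, so 1 <= a <= 24; b must have the parity of D, and c = (b^2 - D)/(4a) must be an integer >= a.
Enumerate a = 1..24, b in [-a, a]:
  a=1: (1, 1, 460)  [1]
  a=2: (2, -1, 230), (2, 1, 230)  [2]
  a=3: (3, 3, 154)  [1]
  a=4: (4, -1, 115), (4, 1, 115)  [2]
  a=5: (5, -1, 92), (5, 1, 92)  [2]
  a=6: (6, -3, 77), (6, 3, 77)  [2]
  a=7: (7, -3, 66), (7, 3, 66)  [2]
  a=8: (8, -7, 59), (8, 7, 59)  [2]
  a=9: none
  a=10: (10, -9, 48), (10, -1, 46), (10, 1, 46), (10, 9, 48)  [4]
  a=11: (11, -3, 42), (11, 3, 42)  [2]
  a=12: (12, -9, 40), (12, 9, 40)  [2]
  a=13: none
  a=14: (14, -11, 35), (14, -3, 33), (14, 3, 33), (14, 11, 35)  [4]
  a=15: (15, -9, 32), (15, 9, 32)  [2]
  a=16: (16, -9, 30), (16, 9, 30)  [2]
  a=17..18: none
  a=19: (19, -17, 28), (19, 17, 28)  [2]
  a=20: (20, -9, 24), (20, -1, 23), (20, 1, 23), (20, 9, 24)  [4]
  a=21: (21, -3, 22), (21, 3, 22)  [2]
  a=22: (22, -19, 25), (22, 19, 25)  [2]
  a=23..24: none
Total reduced forms: 1 + 2 + 1 + 2 + 2 + 2 + 2 + 2 + 4 + 2 + 2 + 4 + 2 + 2 + 2 + 4 + 2 + 2 = 40
h = 40

40


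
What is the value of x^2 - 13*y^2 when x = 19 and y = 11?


x^2 - d*y^2
= 19^2 - 13*11^2
= 361 - 1573
= -1212

-1212


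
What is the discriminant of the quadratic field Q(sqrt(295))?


For K = Q(sqrt(d)) with d squarefree: disc(K) = d if d = 1 mod 4, and disc(K) = 4d if d = 2 or 3 mod 4.
Here d = 295, and d mod 4 = 3.
d = 3 mod 4, not 1 (O_K = Z[sqrt(d)]), so disc(K) = 4d = 4 * (295) = 1180

1180


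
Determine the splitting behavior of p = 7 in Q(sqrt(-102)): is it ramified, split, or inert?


K = Q(sqrt(-102)). Since d mod 4 = 2, disc(K) = -408.
Check p | disc: -408 mod 7 = 5.
p does not divide disc. Compute Legendre symbol (d/p):
3^((7-1)/2) mod 7 = -1
(d/p) = -1, so p is inert: (p) stays prime with e=1, f=2, g=1.
Therefore p is inert.

inert


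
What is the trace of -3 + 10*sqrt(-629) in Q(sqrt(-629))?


Tr(a + b*sqrt(d)) = (a + b*sqrt(d)) + (a - b*sqrt(d)) = 2a
= 2 * (-3)
= -6

-6


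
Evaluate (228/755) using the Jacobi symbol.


Compute (228/755) via quadratic reciprocity:
  pull out 2: (2/755) = -1  (since 755 mod 8 = 3)
  pull out 2: (2/755) = -1  (since 755 mod 8 = 3)
  reciprocity: (57/755) -> +(755/57)
  reduce: (14/57)
  pull out 2: (2/57) = +1  (since 57 mod 8 = 1)
  reciprocity: (7/57) -> +(57/7)
  reduce: (1/7)
  (1/7) = 1
Product of signs = 1

1


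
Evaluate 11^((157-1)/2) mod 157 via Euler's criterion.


p = 157 is prime and the exponent is (p-1)/2 = 78, so by Euler's criterion 11^78 = (11/157) = +1 or -1 mod 157.
Compute by square-and-multiply:
  78 = 64 + 8 + 4 + 2 (binary 1001110)
  Repeated squaring mod 157: 11^1 = 11, 11^2 = 121, 11^4 = 40, 11^8 = 30, 11^16 = 115, 11^32 = 37, 11^64 = 113
  11^78 = 11^64 * 11^8 * 11^4 * 11^2 = 113 * 30 * 40 * 121 mod 157
    113 * 30 = 3390 = 93 mod 157
    93 * 40 = 3720 = 109 mod 157
    109 * 121 = 13189 = 1 mod 157
  11^78 = 1 mod 157
Result 1: 11 is a quadratic residue mod 157.
11^78 mod 157 = 1

1


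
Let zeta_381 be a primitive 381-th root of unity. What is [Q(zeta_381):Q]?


The degree equals Euler's totient phi(381).
381 = 3 * 127
phi(381) = 252

252


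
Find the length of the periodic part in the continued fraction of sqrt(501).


Run the CF algorithm for sqrt(501).
a_0 = floor(sqrt(501)) = 22; set m_0=0, q_0=1.
Recurrence: m' = q*a - m,  q' = (d - m'^2)/q,  a' = floor((a_0 + m')/q').
  step 1: m=22, q=17, a=2
  step 2: m=12, q=21, a=1
  step 3: m=9, q=20, a=1
  step 4: m=11, q=19, a=1
  step 5: m=8, q=23, a=1
  step 6: m=15, q=12, a=3
  step 7: m=21, q=5, a=8
  step 8: m=19, q=28, a=1
  step 9: m=9, q=15, a=2
  step 10: m=21, q=4, a=10
  step 11: m=19, q=35, a=1
  step 12: m=16, q=7, a=5
  step 13: m=19, q=20, a=2
  step 14: m=21, q=3, a=14
  step 15: m=21, q=20, a=2
  step 16: m=19, q=7, a=5
  step 17: m=16, q=35, a=1
  step 18: m=19, q=4, a=10
  step 19: m=21, q=15, a=2
  step 20: m=9, q=28, a=1
  step 21: m=19, q=5, a=8
  step 22: m=21, q=12, a=3
  step 23: m=15, q=23, a=1
  step 24: m=8, q=19, a=1
  step 25: m=11, q=20, a=1
  step 26: m=9, q=21, a=1
  step 27: m=12, q=17, a=2
  step 28: m=22, q=1, a=44
a_28 = 2*a_0 = 44, so the period closes here.
sqrt(501) = [22; 2, 1, 1, 1, 1, 3, 8, 1, 2, 10, 1, 5, 2, 14, 2, 5, 1, 10, 2, 1, 8, 3, 1, 1, 1, 1, 2, 44]
Period length = 28

28


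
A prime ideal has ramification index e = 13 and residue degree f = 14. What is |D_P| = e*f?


|D_P| = e * f
= 13 * 14
= 182

182


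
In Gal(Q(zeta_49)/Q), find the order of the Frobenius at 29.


The Frobenius at p in Gal(Q(zeta_n)/Q) = (Z/nZ)* is the class of p, so its order is ord_49(29), the smallest k >= 1 with 29^k = 1 mod 49.
n = 49 = 7^2, phi(49) = 42; the order divides phi(n).
Divisors of 42: 1, 2, 3, 6, 7, 14, 21, 42
Repeated squaring mod 49: 29^1 = 29, 29^2 = 8, 29^4 = 15, 29^8 = 29, 29^16 = 8, 29^32 = 15
Test divisors in increasing order:
  k=1: 29^1 = 29 mod 49
  k=2: 29^2 = 8 mod 49
  k=3: 29^3 = 8 * 29 = 36 mod 49
  k=6: 29^6 = 15 * 8 = 22 mod 49
  k=7: 29^7 = 15 * 8 * 29 = 1 mod 49  <- first divisor giving 1
Order = 7

7


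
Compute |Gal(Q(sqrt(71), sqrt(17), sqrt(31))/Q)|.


The 3 square roots of distinct primes are multiplicatively independent over Q,
so [K:Q] = 2^3 and Gal(K/Q) is isomorphic to (Z/2Z)^3.
|Gal| = 2^3 = 8

8


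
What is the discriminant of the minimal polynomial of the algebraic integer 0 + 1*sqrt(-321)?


The element 0 + 1*sqrt(-321) has minimal polynomial:
x^2 + 0*x + 321
Discriminant = (0)^2 - 4*(321)
= 0 - 1284
= -1284

-1284


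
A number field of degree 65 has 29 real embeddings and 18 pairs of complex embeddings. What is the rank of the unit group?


By Dirichlet's unit theorem:
rank = r1 + r2 - 1
= 29 + 18 - 1
= 46

46


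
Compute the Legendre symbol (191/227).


p = 227 is prime, so compute (191/227) with the reciprocity algorithm (Jacobi-symbol steps: pull out 2s via (2/n), flip via reciprocity, reduce):
  reciprocity: (191/227) -> -(227/191)
  reduce: (36/191)
  pull out 2: (2/191) = +1  (since 191 mod 8 = 7)
  pull out 2: (2/191) = +1  (since 191 mod 8 = 7)
  reciprocity: (9/191) -> +(191/9)
  reduce: (2/9)
  pull out 2: (2/9) = +1  (since 9 mod 8 = 1)
  (1/9) = 1
Product of signs = -1
(191/227) = -1

-1


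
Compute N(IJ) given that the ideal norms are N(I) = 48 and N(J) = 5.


N(IJ) = N(I) * N(J)
= 48 * 5
= 240

240


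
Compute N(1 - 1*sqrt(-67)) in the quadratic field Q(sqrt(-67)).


N(a + b*sqrt(d)) = a^2 - d*b^2
= (1)^2 - (-67)*(-1)^2
= 1 + 67
= 68

68


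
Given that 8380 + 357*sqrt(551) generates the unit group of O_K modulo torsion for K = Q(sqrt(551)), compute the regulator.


epsilon = 8380 + 357*sqrt(551)
= 16759.9999
R = ln(16759.9999)
= 9.7268

9.7268


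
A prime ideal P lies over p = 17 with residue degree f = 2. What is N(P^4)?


N(P^a) = p^(a*f)
= 17^(4*2)
= 17^8
= 6975757441

6975757441


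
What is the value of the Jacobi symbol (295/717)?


Compute (295/717) via quadratic reciprocity:
  reciprocity: (295/717) -> +(717/295)
  reduce: (127/295)
  reciprocity: (127/295) -> -(295/127)
  reduce: (41/127)
  reciprocity: (41/127) -> +(127/41)
  reduce: (4/41)
  pull out 2: (2/41) = +1  (since 41 mod 8 = 1)
  pull out 2: (2/41) = +1  (since 41 mod 8 = 1)
  (1/41) = 1
Product of signs = -1

-1


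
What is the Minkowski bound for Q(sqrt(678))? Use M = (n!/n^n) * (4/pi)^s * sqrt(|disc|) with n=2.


d = 678, d mod 4 = 2, so disc(K) = 4d = 2712; |disc(K)| = 2712
Real quadratic field, so n = 2, s = r2 = 0, r1 = 2
M = (n!/n^n) * (4/pi)^s * sqrt(|disc(K)|) = (2!/2^2) * (4/pi)^0 * sqrt(2712)
= 0.5 * 1.000000 * 52.076866
= 26.0384

26.0384


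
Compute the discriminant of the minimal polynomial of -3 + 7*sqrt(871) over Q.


The element -3 + 7*sqrt(871) has minimal polynomial:
x^2 + 6*x - 42670
Discriminant = (6)^2 - 4*(-42670)
= 36 + 170680
= 170716

170716


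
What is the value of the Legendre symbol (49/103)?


p = 103 is prime, so compute (49/103) with the reciprocity algorithm (Jacobi-symbol steps: pull out 2s via (2/n), flip via reciprocity, reduce):
  reciprocity: (49/103) -> +(103/49)
  reduce: (5/49)
  reciprocity: (5/49) -> +(49/5)
  reduce: (4/5)
  pull out 2: (2/5) = -1  (since 5 mod 8 = 5)
  pull out 2: (2/5) = -1  (since 5 mod 8 = 5)
  (1/5) = 1
Product of signs = 1
(49/103) = 1

1


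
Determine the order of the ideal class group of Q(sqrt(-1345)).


K = Q(sqrt(-1345)). d mod 4 = 3, so D = disc(K) = 4d = -5380
h(K) equals the number of primitive reduced positive-definite forms (a, b, c) = a*x^2 + b*x*y + c*y^2 with b^2 - 4ac = D,
where reduced means |b| <= a <= c, with b >= 0 whenever |b| = a or a = c, and primitive means gcd(a, b, c) = 1.
Reduced forces 3a^2 <= |D| = 5380, so 1 <= a <= 42; b must have the parity of D, and c = (b^2 - D)/(4a) must be an integer >= a.
Enumerate a = 1..42, b in [-a, a]:
  a=1: (1, 0, 1345)  [1]
  a=2: (2, 2, 673)  [1]
  a=3..4: none
  a=5: (5, 0, 269)  [1]
  a=6..9: none
  a=10: (10, 10, 137)  [1]
  a=11..16: none
  a=17: (17, -14, 82), (17, 14, 82)  [2]
  a=18: none
  a=19: (19, -4, 71), (19, 4, 71)  [2]
  a=20..22: none
  a=23: (23, -18, 62), (23, 18, 62)  [2]
  a=24..30: none
  a=31: (31, -18, 46), (31, 18, 46)  [2]
  a=32..33: none
  a=34: (34, -14, 41), (34, 14, 41)  [2]
  a=35..37: none
  a=38: (38, -34, 43), (38, 34, 43)  [2]
  a=39..42: none
Total reduced forms: 1 + 1 + 1 + 1 + 2 + 2 + 2 + 2 + 2 + 2 = 16
h = 16

16


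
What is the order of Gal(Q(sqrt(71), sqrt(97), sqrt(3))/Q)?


The 3 square roots of distinct primes are multiplicatively independent over Q,
so [K:Q] = 2^3 and Gal(K/Q) is isomorphic to (Z/2Z)^3.
|Gal| = 2^3 = 8

8


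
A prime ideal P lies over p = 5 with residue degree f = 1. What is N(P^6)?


N(P^a) = p^(a*f)
= 5^(6*1)
= 5^6
= 15625

15625


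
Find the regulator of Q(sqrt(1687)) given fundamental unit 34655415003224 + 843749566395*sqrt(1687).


epsilon = 34655415003224 + 843749566395*sqrt(1687)
= 6.9311e+13
R = ln(6.9311e+13)
= 31.8696

31.8696


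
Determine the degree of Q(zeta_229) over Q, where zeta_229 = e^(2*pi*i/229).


The degree equals Euler's totient phi(229).
229 = 229
phi(229) = 228

228


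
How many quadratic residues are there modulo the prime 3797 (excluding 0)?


For prime p, the number of non-zero quadratic residues is (p-1)/2.
= (3797-1)/2
= 1898

1898


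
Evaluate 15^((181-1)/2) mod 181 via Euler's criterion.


p = 181 is prime and the exponent is (p-1)/2 = 90, so by Euler's criterion 15^90 = (15/181) = +1 or -1 mod 181.
Compute by square-and-multiply:
  90 = 64 + 16 + 8 + 2 (binary 1011010)
  Repeated squaring mod 181: 15^1 = 15, 15^2 = 44, 15^4 = 126, 15^8 = 129, 15^16 = 170, 15^32 = 121, 15^64 = 161
  15^90 = 15^64 * 15^16 * 15^8 * 15^2 = 161 * 170 * 129 * 44 mod 181
    161 * 170 = 27370 = 39 mod 181
    39 * 129 = 5031 = 144 mod 181
    144 * 44 = 6336 = 1 mod 181
  15^90 = 1 mod 181
Result 1: 15 is a quadratic residue mod 181.
15^90 mod 181 = 1

1


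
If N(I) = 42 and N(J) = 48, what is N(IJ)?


N(IJ) = N(I) * N(J)
= 42 * 48
= 2016

2016


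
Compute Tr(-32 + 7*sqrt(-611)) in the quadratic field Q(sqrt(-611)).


Tr(a + b*sqrt(d)) = (a + b*sqrt(d)) + (a - b*sqrt(d)) = 2a
= 2 * (-32)
= -64

-64


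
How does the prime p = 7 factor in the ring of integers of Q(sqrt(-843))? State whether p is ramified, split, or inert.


K = Q(sqrt(-843)). Since d mod 4 = 1, disc(K) = -843.
Check p | disc: -843 mod 7 = 4.
p does not divide disc. Compute Legendre symbol (d/p):
4^((7-1)/2) mod 7 = 1
(d/p) = 1, so p splits: (p) = P*P' with e=1, f=1, g=2.
Therefore p is split.

split


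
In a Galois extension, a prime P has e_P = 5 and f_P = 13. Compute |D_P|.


|D_P| = e * f
= 5 * 13
= 65

65


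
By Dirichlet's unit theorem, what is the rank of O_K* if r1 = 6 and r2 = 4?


By Dirichlet's unit theorem:
rank = r1 + r2 - 1
= 6 + 4 - 1
= 9

9


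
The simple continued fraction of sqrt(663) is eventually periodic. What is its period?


Run the CF algorithm for sqrt(663).
a_0 = floor(sqrt(663)) = 25; set m_0=0, q_0=1.
Recurrence: m' = q*a - m,  q' = (d - m'^2)/q,  a' = floor((a_0 + m')/q').
  step 1: m=25, q=38, a=1
  step 2: m=13, q=13, a=2
  step 3: m=13, q=38, a=1
  step 4: m=25, q=1, a=50
a_4 = 2*a_0 = 50, so the period closes here.
sqrt(663) = [25; 1, 2, 1, 50]
Period length = 4

4


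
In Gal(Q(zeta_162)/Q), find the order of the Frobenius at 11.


The Frobenius at p in Gal(Q(zeta_n)/Q) = (Z/nZ)* is the class of p, so its order is ord_162(11), the smallest k >= 1 with 11^k = 1 mod 162.
n = 162 = 2 * 3^4, phi(162) = 54; the order divides phi(n).
Divisors of 54: 1, 2, 3, 6, 9, 18, 27, 54
Repeated squaring mod 162: 11^1 = 11, 11^2 = 121, 11^4 = 61, 11^8 = 157, 11^16 = 25, 11^32 = 139
Test divisors in increasing order:
  k=1: 11^1 = 11 mod 162
  k=2: 11^2 = 121 mod 162
  k=3: 11^3 = 121 * 11 = 35 mod 162
  k=6: 11^6 = 61 * 121 = 91 mod 162
  k=9: 11^9 = 157 * 11 = 107 mod 162
  k=18: 11^18 = 25 * 121 = 109 mod 162
  k=27: 11^27 = 25 * 157 * 121 * 11 = 161 mod 162
  k=54: 11^54 = 139 * 25 * 61 * 121 = 1 mod 162  <- first divisor giving 1
Order = 54

54


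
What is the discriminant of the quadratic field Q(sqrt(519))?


For K = Q(sqrt(d)) with d squarefree: disc(K) = d if d = 1 mod 4, and disc(K) = 4d if d = 2 or 3 mod 4.
Here d = 519, and d mod 4 = 3.
d = 3 mod 4, not 1 (O_K = Z[sqrt(d)]), so disc(K) = 4d = 4 * (519) = 2076

2076


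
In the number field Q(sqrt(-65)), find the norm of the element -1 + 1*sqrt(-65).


N(a + b*sqrt(d)) = a^2 - d*b^2
= (-1)^2 - (-65)*(1)^2
= 1 + 65
= 66

66


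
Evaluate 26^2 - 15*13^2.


x^2 - d*y^2
= 26^2 - 15*13^2
= 676 - 2535
= -1859

-1859


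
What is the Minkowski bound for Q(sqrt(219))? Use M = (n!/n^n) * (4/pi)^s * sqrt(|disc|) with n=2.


d = 219, d mod 4 = 3, so disc(K) = 4d = 876; |disc(K)| = 876
Real quadratic field, so n = 2, s = r2 = 0, r1 = 2
M = (n!/n^n) * (4/pi)^s * sqrt(|disc(K)|) = (2!/2^2) * (4/pi)^0 * sqrt(876)
= 0.5 * 1.000000 * 29.597297
= 14.7986

14.7986


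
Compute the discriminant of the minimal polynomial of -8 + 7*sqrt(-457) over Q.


The element -8 + 7*sqrt(-457) has minimal polynomial:
x^2 + 16*x + 22457
Discriminant = (16)^2 - 4*(22457)
= 256 - 89828
= -89572

-89572


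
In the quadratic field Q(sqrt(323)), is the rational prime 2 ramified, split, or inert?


K = Q(sqrt(323)). Since d mod 4 = 3, disc(K) = 1292.
Check p | disc: 1292 mod 2 = 0.
p divides disc, so p ramifies: (p) = P^2 with e=2, f=1, g=1.
Therefore p is ramified.

ramified


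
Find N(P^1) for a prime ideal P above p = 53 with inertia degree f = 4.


N(P^a) = p^(a*f)
= 53^(1*4)
= 53^4
= 7890481

7890481


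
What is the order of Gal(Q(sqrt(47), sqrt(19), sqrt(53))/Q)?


The 3 square roots of distinct primes are multiplicatively independent over Q,
so [K:Q] = 2^3 and Gal(K/Q) is isomorphic to (Z/2Z)^3.
|Gal| = 2^3 = 8

8


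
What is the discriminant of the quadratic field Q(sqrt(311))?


For K = Q(sqrt(d)) with d squarefree: disc(K) = d if d = 1 mod 4, and disc(K) = 4d if d = 2 or 3 mod 4.
Here d = 311, and d mod 4 = 3.
d = 3 mod 4, not 1 (O_K = Z[sqrt(d)]), so disc(K) = 4d = 4 * (311) = 1244

1244


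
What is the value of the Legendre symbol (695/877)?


p = 877 is prime, so compute (695/877) with the reciprocity algorithm (Jacobi-symbol steps: pull out 2s via (2/n), flip via reciprocity, reduce):
  reciprocity: (695/877) -> +(877/695)
  reduce: (182/695)
  pull out 2: (2/695) = +1  (since 695 mod 8 = 7)
  reciprocity: (91/695) -> -(695/91)
  reduce: (58/91)
  pull out 2: (2/91) = -1  (since 91 mod 8 = 3)
  reciprocity: (29/91) -> +(91/29)
  reduce: (4/29)
  pull out 2: (2/29) = -1  (since 29 mod 8 = 5)
  pull out 2: (2/29) = -1  (since 29 mod 8 = 5)
  (1/29) = 1
Product of signs = 1
(695/877) = 1

1


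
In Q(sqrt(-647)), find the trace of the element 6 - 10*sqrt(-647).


Tr(a + b*sqrt(d)) = (a + b*sqrt(d)) + (a - b*sqrt(d)) = 2a
= 2 * (6)
= 12

12


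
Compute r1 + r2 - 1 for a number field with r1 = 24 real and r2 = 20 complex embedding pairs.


By Dirichlet's unit theorem:
rank = r1 + r2 - 1
= 24 + 20 - 1
= 43

43


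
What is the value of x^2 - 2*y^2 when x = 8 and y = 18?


x^2 - d*y^2
= 8^2 - 2*18^2
= 64 - 648
= -584

-584


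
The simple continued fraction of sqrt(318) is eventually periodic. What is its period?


Run the CF algorithm for sqrt(318).
a_0 = floor(sqrt(318)) = 17; set m_0=0, q_0=1.
Recurrence: m' = q*a - m,  q' = (d - m'^2)/q,  a' = floor((a_0 + m')/q').
  step 1: m=17, q=29, a=1
  step 2: m=12, q=6, a=4
  step 3: m=12, q=29, a=1
  step 4: m=17, q=1, a=34
a_4 = 2*a_0 = 34, so the period closes here.
sqrt(318) = [17; 1, 4, 1, 34]
Period length = 4

4


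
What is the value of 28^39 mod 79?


p = 79 is prime and the exponent is (p-1)/2 = 39, so by Euler's criterion 28^39 = (28/79) = +1 or -1 mod 79.
Compute by square-and-multiply:
  39 = 32 + 4 + 2 + 1 (binary 100111)
  Repeated squaring mod 79: 28^1 = 28, 28^2 = 73, 28^4 = 36, 28^8 = 32, 28^16 = 76, 28^32 = 9
  28^39 = 28^32 * 28^4 * 28^2 * 28^1 = 9 * 36 * 73 * 28 mod 79
    9 * 36 = 324 = 8 mod 79
    8 * 73 = 584 = 31 mod 79
    31 * 28 = 868 = 78 mod 79
  28^39 = 78 mod 79
Result 78 = p - 1 = -1 mod 79: 28 is a quadratic non-residue mod 79. As a residue in [0, p-1] the value is 78.
28^39 mod 79 = 78

78


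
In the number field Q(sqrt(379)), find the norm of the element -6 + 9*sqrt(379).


N(a + b*sqrt(d)) = a^2 - d*b^2
= (-6)^2 - (379)*(9)^2
= 36 - 30699
= -30663

-30663


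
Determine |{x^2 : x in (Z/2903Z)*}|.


For prime p, the number of non-zero quadratic residues is (p-1)/2.
= (2903-1)/2
= 1451

1451


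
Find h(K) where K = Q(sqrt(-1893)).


K = Q(sqrt(-1893)). d mod 4 = 3, so D = disc(K) = 4d = -7572
h(K) equals the number of primitive reduced positive-definite forms (a, b, c) = a*x^2 + b*x*y + c*y^2 with b^2 - 4ac = D,
where reduced means |b| <= a <= c, with b >= 0 whenever |b| = a or a = c, and primitive means gcd(a, b, c) = 1.
Reduced forces 3a^2 <= |D| = 7572, so 1 <= a <= 50; b must have the parity of D, and c = (b^2 - D)/(4a) must be an integer >= a.
Enumerate a = 1..50, b in [-a, a]:
  a=1: (1, 0, 1893)  [1]
  a=2: (2, 2, 947)  [1]
  a=3: (3, 0, 631)  [1]
  a=4..5: none
  a=6: (6, 6, 317)  [1]
  a=7: (7, -4, 271), (7, 4, 271)  [2]
  a=8..13: none
  a=14: (14, -10, 137), (14, 10, 137)  [2]
  a=15..18: none
  a=19: (19, -16, 103), (19, 16, 103)  [2]
  a=20: none
  a=21: (21, -18, 94), (21, 18, 94)  [2]
  a=22: none
  a=23: (23, -8, 83), (23, 8, 83)  [2]
  a=24..37: none
  a=38: (38, -22, 53), (38, 22, 53)  [2]
  a=39..41: none
  a=42: (42, -18, 47), (42, 18, 47)  [2]
  a=43..45: none
  a=46: (46, -38, 49), (46, 38, 49)  [2]
  a=47..50: none
Total reduced forms: 1 + 1 + 1 + 1 + 2 + 2 + 2 + 2 + 2 + 2 + 2 + 2 = 20
h = 20

20


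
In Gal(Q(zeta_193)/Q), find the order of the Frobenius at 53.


The Frobenius at p in Gal(Q(zeta_n)/Q) = (Z/nZ)* is the class of p, so its order is ord_193(53), the smallest k >= 1 with 53^k = 1 mod 193.
n = 193 = 193, phi(193) = 192; the order divides phi(n).
Divisors of 192: 1, 2, 3, 4, 6, 8, 12, 16, 24, 32, 48, 64, 96, 192
Repeated squaring mod 193: 53^1 = 53, 53^2 = 107, 53^4 = 62, 53^8 = 177, 53^16 = 63, 53^32 = 109, 53^64 = 108, 53^128 = 84
Test divisors in increasing order:
  k=1: 53^1 = 53 mod 193
  k=2: 53^2 = 107 mod 193
  k=3: 53^3 = 107 * 53 = 74 mod 193
  k=4: 53^4 = 62 mod 193
  k=6: 53^6 = 62 * 107 = 72 mod 193
  k=8: 53^8 = 177 mod 193
  k=12: 53^12 = 177 * 62 = 166 mod 193
  k=16: 53^16 = 63 mod 193
  k=24: 53^24 = 63 * 177 = 150 mod 193
  k=32: 53^32 = 109 mod 193
  k=48: 53^48 = 109 * 63 = 112 mod 193
  k=64: 53^64 = 108 mod 193
  k=96: 53^96 = 108 * 109 = 192 mod 193
  k=192: 53^192 = 84 * 108 = 1 mod 193  <- first divisor giving 1
Order = 192

192


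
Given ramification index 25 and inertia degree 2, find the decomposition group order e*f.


|D_P| = e * f
= 25 * 2
= 50

50


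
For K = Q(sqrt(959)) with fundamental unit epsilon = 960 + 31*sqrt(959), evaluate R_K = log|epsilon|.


epsilon = 960 + 31*sqrt(959)
= 1919.9995
R = ln(1919.9995)
= 7.5601

7.5601


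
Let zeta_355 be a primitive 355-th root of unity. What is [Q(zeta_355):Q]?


The degree equals Euler's totient phi(355).
355 = 5 * 71
phi(355) = 280

280


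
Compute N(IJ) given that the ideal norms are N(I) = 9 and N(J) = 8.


N(IJ) = N(I) * N(J)
= 9 * 8
= 72

72


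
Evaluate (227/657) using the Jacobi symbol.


Compute (227/657) via quadratic reciprocity:
  reciprocity: (227/657) -> +(657/227)
  reduce: (203/227)
  reciprocity: (203/227) -> -(227/203)
  reduce: (24/203)
  pull out 2: (2/203) = -1  (since 203 mod 8 = 3)
  pull out 2: (2/203) = -1  (since 203 mod 8 = 3)
  pull out 2: (2/203) = -1  (since 203 mod 8 = 3)
  reciprocity: (3/203) -> -(203/3)
  reduce: (2/3)
  pull out 2: (2/3) = -1  (since 3 mod 8 = 3)
  (1/3) = 1
Product of signs = 1

1


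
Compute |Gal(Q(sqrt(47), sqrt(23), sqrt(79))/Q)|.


The 3 square roots of distinct primes are multiplicatively independent over Q,
so [K:Q] = 2^3 and Gal(K/Q) is isomorphic to (Z/2Z)^3.
|Gal| = 2^3 = 8

8


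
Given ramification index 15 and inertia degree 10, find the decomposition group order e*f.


|D_P| = e * f
= 15 * 10
= 150

150


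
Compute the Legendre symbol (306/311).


p = 311 is prime, so compute (306/311) with the reciprocity algorithm (Jacobi-symbol steps: pull out 2s via (2/n), flip via reciprocity, reduce):
  pull out 2: (2/311) = +1  (since 311 mod 8 = 7)
  reciprocity: (153/311) -> +(311/153)
  reduce: (5/153)
  reciprocity: (5/153) -> +(153/5)
  reduce: (3/5)
  reciprocity: (3/5) -> +(5/3)
  reduce: (2/3)
  pull out 2: (2/3) = -1  (since 3 mod 8 = 3)
  (1/3) = 1
Product of signs = -1
(306/311) = -1

-1


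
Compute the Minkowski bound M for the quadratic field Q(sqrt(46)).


d = 46, d mod 4 = 2, so disc(K) = 4d = 184; |disc(K)| = 184
Real quadratic field, so n = 2, s = r2 = 0, r1 = 2
M = (n!/n^n) * (4/pi)^s * sqrt(|disc(K)|) = (2!/2^2) * (4/pi)^0 * sqrt(184)
= 0.5 * 1.000000 * 13.564660
= 6.7823

6.7823


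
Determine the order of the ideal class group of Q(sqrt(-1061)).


K = Q(sqrt(-1061)). d mod 4 = 3, so D = disc(K) = 4d = -4244
h(K) equals the number of primitive reduced positive-definite forms (a, b, c) = a*x^2 + b*x*y + c*y^2 with b^2 - 4ac = D,
where reduced means |b| <= a <= c, with b >= 0 whenever |b| = a or a = c, and primitive means gcd(a, b, c) = 1.
Reduced forces 3a^2 <= |D| = 4244, so 1 <= a <= 37; b must have the parity of D, and c = (b^2 - D)/(4a) must be an integer >= a.
Enumerate a = 1..37, b in [-a, a]:
  a=1: (1, 0, 1061)  [1]
  a=2: (2, 2, 531)  [1]
  a=3: (3, -2, 354), (3, 2, 354)  [2]
  a=4: none
  a=5: (5, -4, 213), (5, 4, 213)  [2]
  a=6: (6, -2, 177), (6, 2, 177)  [2]
  a=7..8: none
  a=9: (9, -2, 118), (9, 2, 118)  [2]
  a=10: (10, -6, 107), (10, 6, 107)  [2]
  a=11..14: none
  a=15: (15, -14, 74), (15, -4, 71), (15, 4, 71), (15, 14, 74)  [4]
  a=16..17: none
  a=18: (18, -2, 59), (18, 2, 59)  [2]
  a=19..24: none
  a=25: (25, -16, 45), (25, 16, 45)  [2]
  a=26: none
  a=27: (27, -20, 43), (27, 20, 43)  [2]
  a=28..29: none
  a=30: (30, -26, 41), (30, -14, 37), (30, 14, 37), (30, 26, 41)  [4]
  a=31..37: none
Total reduced forms: 1 + 1 + 2 + 2 + 2 + 2 + 2 + 4 + 2 + 2 + 2 + 4 = 26
h = 26

26


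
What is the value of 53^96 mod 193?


p = 193 is prime and the exponent is (p-1)/2 = 96, so by Euler's criterion 53^96 = (53/193) = +1 or -1 mod 193.
Compute by square-and-multiply:
  96 = 64 + 32 (binary 1100000)
  Repeated squaring mod 193: 53^1 = 53, 53^2 = 107, 53^4 = 62, 53^8 = 177, 53^16 = 63, 53^32 = 109, 53^64 = 108
  53^96 = 53^64 * 53^32 = 108 * 109 mod 193
    108 * 109 = 11772 = 192 mod 193
  53^96 = 192 mod 193
Result 192 = p - 1 = -1 mod 193: 53 is a quadratic non-residue mod 193. As a residue in [0, p-1] the value is 192.
53^96 mod 193 = 192

192


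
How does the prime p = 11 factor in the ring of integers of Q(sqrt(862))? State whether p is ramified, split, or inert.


K = Q(sqrt(862)). Since d mod 4 = 2, disc(K) = 3448.
Check p | disc: 3448 mod 11 = 5.
p does not divide disc. Compute Legendre symbol (d/p):
4^((11-1)/2) mod 11 = 1
(d/p) = 1, so p splits: (p) = P*P' with e=1, f=1, g=2.
Therefore p is split.

split


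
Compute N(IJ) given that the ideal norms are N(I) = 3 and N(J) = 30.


N(IJ) = N(I) * N(J)
= 3 * 30
= 90

90


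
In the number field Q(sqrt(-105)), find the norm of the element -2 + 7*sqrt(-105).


N(a + b*sqrt(d)) = a^2 - d*b^2
= (-2)^2 - (-105)*(7)^2
= 4 + 5145
= 5149

5149


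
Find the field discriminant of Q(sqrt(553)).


For K = Q(sqrt(d)) with d squarefree: disc(K) = d if d = 1 mod 4, and disc(K) = 4d if d = 2 or 3 mod 4.
Here d = 553, and d mod 4 = 1.
d = 1 mod 4 (O_K = Z[(1+sqrt(d))/2]), so disc(K) = d = 553

553


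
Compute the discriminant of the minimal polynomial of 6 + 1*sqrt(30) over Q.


The element 6 + 1*sqrt(30) has minimal polynomial:
x^2 - 12*x + 6
Discriminant = (-12)^2 - 4*(6)
= 144 - 24
= 120

120


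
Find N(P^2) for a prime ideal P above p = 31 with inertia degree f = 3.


N(P^a) = p^(a*f)
= 31^(2*3)
= 31^6
= 887503681

887503681


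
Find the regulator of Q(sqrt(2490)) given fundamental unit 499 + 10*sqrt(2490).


epsilon = 499 + 10*sqrt(2490)
= 997.9990
R = ln(997.9990)
= 6.9058

6.9058


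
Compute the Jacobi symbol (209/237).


Compute (209/237) via quadratic reciprocity:
  reciprocity: (209/237) -> +(237/209)
  reduce: (28/209)
  pull out 2: (2/209) = +1  (since 209 mod 8 = 1)
  pull out 2: (2/209) = +1  (since 209 mod 8 = 1)
  reciprocity: (7/209) -> +(209/7)
  reduce: (6/7)
  pull out 2: (2/7) = +1  (since 7 mod 8 = 7)
  reciprocity: (3/7) -> -(7/3)
  reduce: (1/3)
  (1/3) = 1
Product of signs = -1

-1


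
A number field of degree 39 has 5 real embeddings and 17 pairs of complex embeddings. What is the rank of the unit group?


By Dirichlet's unit theorem:
rank = r1 + r2 - 1
= 5 + 17 - 1
= 21

21


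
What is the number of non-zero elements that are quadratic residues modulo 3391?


For prime p, the number of non-zero quadratic residues is (p-1)/2.
= (3391-1)/2
= 1695

1695


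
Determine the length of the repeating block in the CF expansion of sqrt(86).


Run the CF algorithm for sqrt(86).
a_0 = floor(sqrt(86)) = 9; set m_0=0, q_0=1.
Recurrence: m' = q*a - m,  q' = (d - m'^2)/q,  a' = floor((a_0 + m')/q').
  step 1: m=9, q=5, a=3
  step 2: m=6, q=10, a=1
  step 3: m=4, q=7, a=1
  step 4: m=3, q=11, a=1
  step 5: m=8, q=2, a=8
  step 6: m=8, q=11, a=1
  step 7: m=3, q=7, a=1
  step 8: m=4, q=10, a=1
  step 9: m=6, q=5, a=3
  step 10: m=9, q=1, a=18
a_10 = 2*a_0 = 18, so the period closes here.
sqrt(86) = [9; 3, 1, 1, 1, 8, 1, 1, 1, 3, 18]
Period length = 10

10


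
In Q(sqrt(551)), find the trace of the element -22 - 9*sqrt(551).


Tr(a + b*sqrt(d)) = (a + b*sqrt(d)) + (a - b*sqrt(d)) = 2a
= 2 * (-22)
= -44

-44


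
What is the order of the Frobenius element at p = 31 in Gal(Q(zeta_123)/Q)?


The Frobenius at p in Gal(Q(zeta_n)/Q) = (Z/nZ)* is the class of p, so its order is ord_123(31), the smallest k >= 1 with 31^k = 1 mod 123.
n = 123 = 3 * 41, phi(123) = 80; the order divides phi(n).
Divisors of 80: 1, 2, 4, 5, 8, 10, 16, 20, 40, 80
Repeated squaring mod 123: 31^1 = 31, 31^2 = 100, 31^4 = 37, 31^8 = 16, 31^16 = 10, 31^32 = 100, 31^64 = 37
Test divisors in increasing order:
  k=1: 31^1 = 31 mod 123
  k=2: 31^2 = 100 mod 123
  k=4: 31^4 = 37 mod 123
  k=5: 31^5 = 37 * 31 = 40 mod 123
  k=8: 31^8 = 16 mod 123
  k=10: 31^10 = 16 * 100 = 1 mod 123  <- first divisor giving 1
Order = 10

10


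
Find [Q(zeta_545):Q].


The degree equals Euler's totient phi(545).
545 = 5 * 109
phi(545) = 432

432


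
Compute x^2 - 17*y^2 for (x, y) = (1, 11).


x^2 - d*y^2
= 1^2 - 17*11^2
= 1 - 2057
= -2056

-2056


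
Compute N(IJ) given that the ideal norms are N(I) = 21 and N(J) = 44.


N(IJ) = N(I) * N(J)
= 21 * 44
= 924

924


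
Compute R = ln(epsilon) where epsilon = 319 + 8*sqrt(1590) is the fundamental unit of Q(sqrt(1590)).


epsilon = 319 + 8*sqrt(1590)
= 637.9984
R = ln(637.9984)
= 6.4583

6.4583


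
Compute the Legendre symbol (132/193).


p = 193 is prime, so compute (132/193) with the reciprocity algorithm (Jacobi-symbol steps: pull out 2s via (2/n), flip via reciprocity, reduce):
  pull out 2: (2/193) = +1  (since 193 mod 8 = 1)
  pull out 2: (2/193) = +1  (since 193 mod 8 = 1)
  reciprocity: (33/193) -> +(193/33)
  reduce: (28/33)
  pull out 2: (2/33) = +1  (since 33 mod 8 = 1)
  pull out 2: (2/33) = +1  (since 33 mod 8 = 1)
  reciprocity: (7/33) -> +(33/7)
  reduce: (5/7)
  reciprocity: (5/7) -> +(7/5)
  reduce: (2/5)
  pull out 2: (2/5) = -1  (since 5 mod 8 = 5)
  (1/5) = 1
Product of signs = -1
(132/193) = -1

-1


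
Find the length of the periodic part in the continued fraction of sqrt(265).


Run the CF algorithm for sqrt(265).
a_0 = floor(sqrt(265)) = 16; set m_0=0, q_0=1.
Recurrence: m' = q*a - m,  q' = (d - m'^2)/q,  a' = floor((a_0 + m')/q').
  step 1: m=16, q=9, a=3
  step 2: m=11, q=16, a=1
  step 3: m=5, q=15, a=1
  step 4: m=10, q=11, a=2
  step 5: m=12, q=11, a=2
  step 6: m=10, q=15, a=1
  step 7: m=5, q=16, a=1
  step 8: m=11, q=9, a=3
  step 9: m=16, q=1, a=32
a_9 = 2*a_0 = 32, so the period closes here.
sqrt(265) = [16; 3, 1, 1, 2, 2, 1, 1, 3, 32]
Period length = 9

9


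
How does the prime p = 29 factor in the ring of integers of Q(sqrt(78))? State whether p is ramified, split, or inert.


K = Q(sqrt(78)). Since d mod 4 = 2, disc(K) = 312.
Check p | disc: 312 mod 29 = 22.
p does not divide disc. Compute Legendre symbol (d/p):
20^((29-1)/2) mod 29 = 1
(d/p) = 1, so p splits: (p) = P*P' with e=1, f=1, g=2.
Therefore p is split.

split


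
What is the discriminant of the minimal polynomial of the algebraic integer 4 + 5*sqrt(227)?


The element 4 + 5*sqrt(227) has minimal polynomial:
x^2 - 8*x - 5659
Discriminant = (-8)^2 - 4*(-5659)
= 64 + 22636
= 22700

22700


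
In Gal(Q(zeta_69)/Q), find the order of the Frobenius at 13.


The Frobenius at p in Gal(Q(zeta_n)/Q) = (Z/nZ)* is the class of p, so its order is ord_69(13), the smallest k >= 1 with 13^k = 1 mod 69.
n = 69 = 3 * 23, phi(69) = 44; the order divides phi(n).
Divisors of 44: 1, 2, 4, 11, 22, 44
Repeated squaring mod 69: 13^1 = 13, 13^2 = 31, 13^4 = 64, 13^8 = 25, 13^16 = 4, 13^32 = 16
Test divisors in increasing order:
  k=1: 13^1 = 13 mod 69
  k=2: 13^2 = 31 mod 69
  k=4: 13^4 = 64 mod 69
  k=11: 13^11 = 25 * 31 * 13 = 1 mod 69  <- first divisor giving 1
Order = 11

11


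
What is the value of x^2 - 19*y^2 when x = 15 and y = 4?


x^2 - d*y^2
= 15^2 - 19*4^2
= 225 - 304
= -79

-79


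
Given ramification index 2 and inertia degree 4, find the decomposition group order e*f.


|D_P| = e * f
= 2 * 4
= 8

8


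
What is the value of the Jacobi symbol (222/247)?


Compute (222/247) via quadratic reciprocity:
  pull out 2: (2/247) = +1  (since 247 mod 8 = 7)
  reciprocity: (111/247) -> -(247/111)
  reduce: (25/111)
  reciprocity: (25/111) -> +(111/25)
  reduce: (11/25)
  reciprocity: (11/25) -> +(25/11)
  reduce: (3/11)
  reciprocity: (3/11) -> -(11/3)
  reduce: (2/3)
  pull out 2: (2/3) = -1  (since 3 mod 8 = 3)
  (1/3) = 1
Product of signs = -1

-1


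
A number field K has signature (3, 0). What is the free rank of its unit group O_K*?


By Dirichlet's unit theorem:
rank = r1 + r2 - 1
= 3 + 0 - 1
= 2

2


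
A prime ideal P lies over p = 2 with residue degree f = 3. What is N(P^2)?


N(P^a) = p^(a*f)
= 2^(2*3)
= 2^6
= 64

64


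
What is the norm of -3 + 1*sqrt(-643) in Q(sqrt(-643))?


N(a + b*sqrt(d)) = a^2 - d*b^2
= (-3)^2 - (-643)*(1)^2
= 9 + 643
= 652

652


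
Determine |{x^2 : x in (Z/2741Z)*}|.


For prime p, the number of non-zero quadratic residues is (p-1)/2.
= (2741-1)/2
= 1370

1370


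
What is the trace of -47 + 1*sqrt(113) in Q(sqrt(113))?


Tr(a + b*sqrt(d)) = (a + b*sqrt(d)) + (a - b*sqrt(d)) = 2a
= 2 * (-47)
= -94

-94


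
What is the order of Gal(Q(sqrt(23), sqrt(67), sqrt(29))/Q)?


The 3 square roots of distinct primes are multiplicatively independent over Q,
so [K:Q] = 2^3 and Gal(K/Q) is isomorphic to (Z/2Z)^3.
|Gal| = 2^3 = 8

8


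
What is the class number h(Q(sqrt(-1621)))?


K = Q(sqrt(-1621)). d mod 4 = 3, so D = disc(K) = 4d = -6484
h(K) equals the number of primitive reduced positive-definite forms (a, b, c) = a*x^2 + b*x*y + c*y^2 with b^2 - 4ac = D,
where reduced means |b| <= a <= c, with b >= 0 whenever |b| = a or a = c, and primitive means gcd(a, b, c) = 1.
Reduced forces 3a^2 <= |D| = 6484, so 1 <= a <= 46; b must have the parity of D, and c = (b^2 - D)/(4a) must be an integer >= a.
Enumerate a = 1..46, b in [-a, a]:
  a=1: (1, 0, 1621)  [1]
  a=2: (2, 2, 811)  [1]
  a=3..4: none
  a=5: (5, -4, 325), (5, 4, 325)  [2]
  a=6..9: none
  a=10: (10, -6, 163), (10, 6, 163)  [2]
  a=11..12: none
  a=13: (13, -4, 125), (13, 4, 125)  [2]
  a=14..22: none
  a=23: (23, -18, 74), (23, 18, 74)  [2]
  a=24: none
  a=25: (25, -4, 65), (25, 4, 65)  [2]
  a=26: (26, -22, 67), (26, 22, 67)  [2]
  a=27..36: none
  a=37: (37, -18, 46), (37, 18, 46)  [2]
  a=38..42: none
  a=43: (43, -40, 47), (43, 40, 47)  [2]
  a=44..46: none
Total reduced forms: 1 + 1 + 2 + 2 + 2 + 2 + 2 + 2 + 2 + 2 = 18
h = 18

18


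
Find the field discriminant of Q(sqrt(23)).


For K = Q(sqrt(d)) with d squarefree: disc(K) = d if d = 1 mod 4, and disc(K) = 4d if d = 2 or 3 mod 4.
Here d = 23, and d mod 4 = 3.
d = 3 mod 4, not 1 (O_K = Z[sqrt(d)]), so disc(K) = 4d = 4 * (23) = 92

92


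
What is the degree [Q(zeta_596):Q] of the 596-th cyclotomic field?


The degree equals Euler's totient phi(596).
596 = 2^2 * 149
phi(596) = 296

296


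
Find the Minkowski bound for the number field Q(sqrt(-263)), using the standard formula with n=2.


d = -263, d mod 4 = 1, so disc(K) = d = -263; |disc(K)| = 263
Imaginary quadratic field, so n = 2, s = r2 = 1, r1 = 0
M = (n!/n^n) * (4/pi)^s * sqrt(|disc(K)|) = (2!/2^2) * (4/pi)^1 * sqrt(263)
= 0.5 * 1.273240 * 16.217275
= 10.3242

10.3242


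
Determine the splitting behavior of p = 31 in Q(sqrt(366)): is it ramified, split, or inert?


K = Q(sqrt(366)). Since d mod 4 = 2, disc(K) = 1464.
Check p | disc: 1464 mod 31 = 7.
p does not divide disc. Compute Legendre symbol (d/p):
25^((31-1)/2) mod 31 = 1
(d/p) = 1, so p splits: (p) = P*P' with e=1, f=1, g=2.
Therefore p is split.

split


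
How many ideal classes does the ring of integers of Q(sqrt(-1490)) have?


K = Q(sqrt(-1490)). d mod 4 = 2, so D = disc(K) = 4d = -5960
h(K) equals the number of primitive reduced positive-definite forms (a, b, c) = a*x^2 + b*x*y + c*y^2 with b^2 - 4ac = D,
where reduced means |b| <= a <= c, with b >= 0 whenever |b| = a or a = c, and primitive means gcd(a, b, c) = 1.
Reduced forces 3a^2 <= |D| = 5960, so 1 <= a <= 44; b must have the parity of D, and c = (b^2 - D)/(4a) must be an integer >= a.
Enumerate a = 1..44, b in [-a, a]:
  a=1: (1, 0, 1490)  [1]
  a=2: (2, 0, 745)  [1]
  a=3: (3, -2, 497), (3, 2, 497)  [2]
  a=4: none
  a=5: (5, 0, 298)  [1]
  a=6: (6, -4, 249), (6, 4, 249)  [2]
  a=7: (7, -2, 213), (7, 2, 213)  [2]
  a=8: none
  a=9: (9, -4, 166), (9, 4, 166)  [2]
  a=10: (10, 0, 149)  [1]
  a=11..13: none
  a=14: (14, -12, 109), (14, 12, 109)  [2]
  a=15: (15, -10, 101), (15, 10, 101)  [2]
  a=16..17: none
  a=18: (18, -4, 83), (18, 4, 83)  [2]
  a=19: (19, -14, 81), (19, 14, 81)  [2]
  a=20: none
  a=21: (21, -16, 74), (21, -2, 71), (21, 2, 71), (21, 16, 74)  [4]
  a=22..26: none
  a=27: (27, -14, 57), (27, 14, 57)  [2]
  a=28..29: none
  a=30: (30, -20, 53), (30, 20, 53)  [2]
  a=31..34: none
  a=35: (35, -30, 49), (35, 30, 49)  [2]
  a=36: none
  a=37: (37, -16, 42), (37, 16, 42)  [2]
  a=38: (38, -24, 43), (38, 24, 43)  [2]
  a=39..41: none
  a=42: (42, -40, 45), (42, 40, 45)  [2]
  a=43..44: none
Total reduced forms: 1 + 1 + 2 + 1 + 2 + 2 + 2 + 1 + 2 + 2 + 2 + 2 + 4 + 2 + 2 + 2 + 2 + 2 + 2 = 36
h = 36

36


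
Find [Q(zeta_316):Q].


The degree equals Euler's totient phi(316).
316 = 2^2 * 79
phi(316) = 156

156


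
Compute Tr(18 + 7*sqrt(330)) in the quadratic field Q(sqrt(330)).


Tr(a + b*sqrt(d)) = (a + b*sqrt(d)) + (a - b*sqrt(d)) = 2a
= 2 * (18)
= 36

36


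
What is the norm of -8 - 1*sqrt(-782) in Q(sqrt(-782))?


N(a + b*sqrt(d)) = a^2 - d*b^2
= (-8)^2 - (-782)*(-1)^2
= 64 + 782
= 846

846


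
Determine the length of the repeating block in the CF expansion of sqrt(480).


Run the CF algorithm for sqrt(480).
a_0 = floor(sqrt(480)) = 21; set m_0=0, q_0=1.
Recurrence: m' = q*a - m,  q' = (d - m'^2)/q,  a' = floor((a_0 + m')/q').
  step 1: m=21, q=39, a=1
  step 2: m=18, q=4, a=9
  step 3: m=18, q=39, a=1
  step 4: m=21, q=1, a=42
a_4 = 2*a_0 = 42, so the period closes here.
sqrt(480) = [21; 1, 9, 1, 42]
Period length = 4

4


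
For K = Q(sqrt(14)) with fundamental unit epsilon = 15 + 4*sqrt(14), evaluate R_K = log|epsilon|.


epsilon = 15 + 4*sqrt(14)
= 29.9666
R = ln(29.9666)
= 3.4001

3.4001


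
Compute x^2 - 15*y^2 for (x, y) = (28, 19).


x^2 - d*y^2
= 28^2 - 15*19^2
= 784 - 5415
= -4631

-4631


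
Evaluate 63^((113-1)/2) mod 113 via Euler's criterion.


p = 113 is prime and the exponent is (p-1)/2 = 56, so by Euler's criterion 63^56 = (63/113) = +1 or -1 mod 113.
Compute by square-and-multiply:
  56 = 32 + 16 + 8 (binary 111000)
  Repeated squaring mod 113: 63^1 = 63, 63^2 = 14, 63^4 = 83, 63^8 = 109, 63^16 = 16, 63^32 = 30
  63^56 = 63^32 * 63^16 * 63^8 = 30 * 16 * 109 mod 113
    30 * 16 = 480 = 28 mod 113
    28 * 109 = 3052 = 1 mod 113
  63^56 = 1 mod 113
Result 1: 63 is a quadratic residue mod 113.
63^56 mod 113 = 1

1


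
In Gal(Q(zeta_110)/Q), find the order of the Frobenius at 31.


The Frobenius at p in Gal(Q(zeta_n)/Q) = (Z/nZ)* is the class of p, so its order is ord_110(31), the smallest k >= 1 with 31^k = 1 mod 110.
n = 110 = 2 * 5 * 11, phi(110) = 40; the order divides phi(n).
Divisors of 40: 1, 2, 4, 5, 8, 10, 20, 40
Repeated squaring mod 110: 31^1 = 31, 31^2 = 81, 31^4 = 71, 31^8 = 91, 31^16 = 31, 31^32 = 81
Test divisors in increasing order:
  k=1: 31^1 = 31 mod 110
  k=2: 31^2 = 81 mod 110
  k=4: 31^4 = 71 mod 110
  k=5: 31^5 = 71 * 31 = 1 mod 110  <- first divisor giving 1
Order = 5

5


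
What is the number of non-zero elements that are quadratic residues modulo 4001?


For prime p, the number of non-zero quadratic residues is (p-1)/2.
= (4001-1)/2
= 2000

2000


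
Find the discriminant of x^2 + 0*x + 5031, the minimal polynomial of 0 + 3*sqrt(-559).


The element 0 + 3*sqrt(-559) has minimal polynomial:
x^2 + 0*x + 5031
Discriminant = (0)^2 - 4*(5031)
= 0 - 20124
= -20124

-20124


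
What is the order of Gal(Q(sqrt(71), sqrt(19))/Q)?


The 2 square roots of distinct primes are multiplicatively independent over Q,
so [K:Q] = 2^2 and Gal(K/Q) is isomorphic to (Z/2Z)^2.
|Gal| = 2^2 = 4

4


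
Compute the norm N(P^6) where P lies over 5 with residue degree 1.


N(P^a) = p^(a*f)
= 5^(6*1)
= 5^6
= 15625

15625
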